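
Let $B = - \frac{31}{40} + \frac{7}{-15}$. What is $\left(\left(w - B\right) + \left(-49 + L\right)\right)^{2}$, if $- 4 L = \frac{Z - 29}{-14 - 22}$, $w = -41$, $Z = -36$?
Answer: $\frac{4125621361}{518400} \approx 7958.4$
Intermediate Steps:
$L = - \frac{65}{144}$ ($L = - \frac{\left(-36 - 29\right) \frac{1}{-14 - 22}}{4} = - \frac{\left(-65\right) \frac{1}{-36}}{4} = - \frac{\left(-65\right) \left(- \frac{1}{36}\right)}{4} = \left(- \frac{1}{4}\right) \frac{65}{36} = - \frac{65}{144} \approx -0.45139$)
$B = - \frac{149}{120}$ ($B = \left(-31\right) \frac{1}{40} + 7 \left(- \frac{1}{15}\right) = - \frac{31}{40} - \frac{7}{15} = - \frac{149}{120} \approx -1.2417$)
$\left(\left(w - B\right) + \left(-49 + L\right)\right)^{2} = \left(\left(-41 - - \frac{149}{120}\right) - \frac{7121}{144}\right)^{2} = \left(\left(-41 + \frac{149}{120}\right) - \frac{7121}{144}\right)^{2} = \left(- \frac{4771}{120} - \frac{7121}{144}\right)^{2} = \left(- \frac{64231}{720}\right)^{2} = \frac{4125621361}{518400}$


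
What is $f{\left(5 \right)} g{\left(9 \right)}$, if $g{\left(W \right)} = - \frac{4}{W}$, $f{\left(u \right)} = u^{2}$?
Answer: $- \frac{100}{9} \approx -11.111$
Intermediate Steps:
$f{\left(5 \right)} g{\left(9 \right)} = 5^{2} \left(- \frac{4}{9}\right) = 25 \left(\left(-4\right) \frac{1}{9}\right) = 25 \left(- \frac{4}{9}\right) = - \frac{100}{9}$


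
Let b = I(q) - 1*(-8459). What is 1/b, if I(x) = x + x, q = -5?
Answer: 1/8449 ≈ 0.00011836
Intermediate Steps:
I(x) = 2*x
b = 8449 (b = 2*(-5) - 1*(-8459) = -10 + 8459 = 8449)
1/b = 1/8449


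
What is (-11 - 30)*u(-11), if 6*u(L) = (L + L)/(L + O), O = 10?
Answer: -451/3 ≈ -150.33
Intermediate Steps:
u(L) = L/(3*(10 + L)) (u(L) = ((L + L)/(L + 10))/6 = ((2*L)/(10 + L))/6 = (2*L/(10 + L))/6 = L/(3*(10 + L)))
(-11 - 30)*u(-11) = (-11 - 30)*((1/3)*(-11)/(10 - 11)) = -41*(-11)/(3*(-1)) = -41*(-11)*(-1)/3 = -41*11/3 = -451/3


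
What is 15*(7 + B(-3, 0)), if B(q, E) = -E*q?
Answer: 105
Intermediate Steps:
B(q, E) = -E*q
15*(7 + B(-3, 0)) = 15*(7 - 1*0*(-3)) = 15*(7 + 0) = 15*7 = 105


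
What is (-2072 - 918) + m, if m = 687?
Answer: -2303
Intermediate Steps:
(-2072 - 918) + m = (-2072 - 918) + 687 = -2990 + 687 = -2303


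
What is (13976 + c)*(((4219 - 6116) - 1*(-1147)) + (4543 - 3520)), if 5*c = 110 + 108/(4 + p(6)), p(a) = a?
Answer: 95551092/25 ≈ 3.8220e+6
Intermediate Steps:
c = 604/25 (c = (110 + 108/(4 + 6))/5 = (110 + 108/10)/5 = (110 + 108*(⅒))/5 = (110 + 54/5)/5 = (⅕)*(604/5) = 604/25 ≈ 24.160)
(13976 + c)*(((4219 - 6116) - 1*(-1147)) + (4543 - 3520)) = (13976 + 604/25)*(((4219 - 6116) - 1*(-1147)) + (4543 - 3520)) = 350004*((-1897 + 1147) + 1023)/25 = 350004*(-750 + 1023)/25 = (350004/25)*273 = 95551092/25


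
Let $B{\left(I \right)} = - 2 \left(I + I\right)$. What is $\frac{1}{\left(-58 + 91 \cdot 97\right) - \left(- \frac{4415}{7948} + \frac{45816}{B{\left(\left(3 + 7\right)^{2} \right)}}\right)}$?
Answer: $\frac{198700}{1765269773} \approx 0.00011256$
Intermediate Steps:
$B{\left(I \right)} = - 4 I$ ($B{\left(I \right)} = - 2 \cdot 2 I = - 4 I$)
$\frac{1}{\left(-58 + 91 \cdot 97\right) - \left(- \frac{4415}{7948} + \frac{45816}{B{\left(\left(3 + 7\right)^{2} \right)}}\right)} = \frac{1}{\left(-58 + 91 \cdot 97\right) - \left(- \frac{4415}{7948} + 45816 \left(- \frac{1}{4 \left(3 + 7\right)^{2}}\right)\right)} = \frac{1}{\left(-58 + 8827\right) - \left(- \frac{4415}{7948} + \frac{45816}{\left(-4\right) 10^{2}}\right)} = \frac{1}{8769 - \left(- \frac{4415}{7948} + \frac{45816}{\left(-4\right) 100}\right)} = \frac{1}{8769 - \left(- \frac{4415}{7948} + \frac{45816}{-400}\right)} = \frac{1}{8769 + \left(\left(-45816\right) \left(- \frac{1}{400}\right) + \frac{4415}{7948}\right)} = \frac{1}{8769 + \left(\frac{5727}{50} + \frac{4415}{7948}\right)} = \frac{1}{8769 + \frac{22869473}{198700}} = \frac{1}{\frac{1765269773}{198700}} = \frac{198700}{1765269773}$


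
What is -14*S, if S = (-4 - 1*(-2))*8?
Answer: 224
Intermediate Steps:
S = -16 (S = (-4 + 2)*8 = -2*8 = -16)
-14*S = -14*(-16) = 224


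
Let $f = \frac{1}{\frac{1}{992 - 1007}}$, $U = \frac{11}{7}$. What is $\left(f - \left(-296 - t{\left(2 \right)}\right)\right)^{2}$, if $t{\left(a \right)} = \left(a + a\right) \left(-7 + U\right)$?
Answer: $\frac{3294225}{49} \approx 67229.0$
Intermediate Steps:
$U = \frac{11}{7}$ ($U = 11 \cdot \frac{1}{7} = \frac{11}{7} \approx 1.5714$)
$t{\left(a \right)} = - \frac{76 a}{7}$ ($t{\left(a \right)} = \left(a + a\right) \left(-7 + \frac{11}{7}\right) = 2 a \left(- \frac{38}{7}\right) = - \frac{76 a}{7}$)
$f = -15$ ($f = \frac{1}{\frac{1}{-15}} = \frac{1}{- \frac{1}{15}} = -15$)
$\left(f - \left(-296 - t{\left(2 \right)}\right)\right)^{2} = \left(-15 + \left(\left(\left(- \frac{76}{7}\right) 2 + 342\right) - 46\right)\right)^{2} = \left(-15 + \left(\left(- \frac{152}{7} + 342\right) - 46\right)\right)^{2} = \left(-15 + \left(\frac{2242}{7} - 46\right)\right)^{2} = \left(-15 + \frac{1920}{7}\right)^{2} = \left(\frac{1815}{7}\right)^{2} = \frac{3294225}{49}$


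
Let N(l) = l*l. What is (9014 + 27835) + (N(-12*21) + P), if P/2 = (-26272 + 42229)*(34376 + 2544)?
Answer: 1178365233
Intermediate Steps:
N(l) = l²
P = 1178264880 (P = 2*((-26272 + 42229)*(34376 + 2544)) = 2*(15957*36920) = 2*589132440 = 1178264880)
(9014 + 27835) + (N(-12*21) + P) = (9014 + 27835) + ((-12*21)² + 1178264880) = 36849 + ((-252)² + 1178264880) = 36849 + (63504 + 1178264880) = 36849 + 1178328384 = 1178365233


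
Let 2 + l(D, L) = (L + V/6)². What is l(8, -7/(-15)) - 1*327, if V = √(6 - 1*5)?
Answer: -295739/900 ≈ -328.60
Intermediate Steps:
V = 1 (V = √(6 - 5) = √1 = 1)
l(D, L) = -2 + (⅙ + L)² (l(D, L) = -2 + (L + 1/6)² = -2 + (L + 1*(⅙))² = -2 + (L + ⅙)² = -2 + (⅙ + L)²)
l(8, -7/(-15)) - 1*327 = (-2 + (1 + 6*(-7/(-15)))²/36) - 1*327 = (-2 + (1 + 6*(-7*(-1/15)))²/36) - 327 = (-2 + (1 + 6*(7/15))²/36) - 327 = (-2 + (1 + 14/5)²/36) - 327 = (-2 + (19/5)²/36) - 327 = (-2 + (1/36)*(361/25)) - 327 = (-2 + 361/900) - 327 = -1439/900 - 327 = -295739/900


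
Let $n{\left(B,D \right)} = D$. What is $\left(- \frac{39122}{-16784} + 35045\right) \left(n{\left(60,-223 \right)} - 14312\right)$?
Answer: $- \frac{4274993516535}{8392} \approx -5.0941 \cdot 10^{8}$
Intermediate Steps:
$\left(- \frac{39122}{-16784} + 35045\right) \left(n{\left(60,-223 \right)} - 14312\right) = \left(- \frac{39122}{-16784} + 35045\right) \left(-223 - 14312\right) = \left(\left(-39122\right) \left(- \frac{1}{16784}\right) + 35045\right) \left(-14535\right) = \left(\frac{19561}{8392} + 35045\right) \left(-14535\right) = \frac{294117201}{8392} \left(-14535\right) = - \frac{4274993516535}{8392}$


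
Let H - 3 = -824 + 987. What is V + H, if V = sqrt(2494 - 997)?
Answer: 166 + sqrt(1497) ≈ 204.69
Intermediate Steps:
H = 166 (H = 3 + (-824 + 987) = 3 + 163 = 166)
V = sqrt(1497) ≈ 38.691
V + H = sqrt(1497) + 166 = 166 + sqrt(1497)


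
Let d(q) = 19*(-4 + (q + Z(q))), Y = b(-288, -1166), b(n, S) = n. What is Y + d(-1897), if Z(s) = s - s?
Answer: -36407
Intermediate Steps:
Y = -288
Z(s) = 0
d(q) = -76 + 19*q (d(q) = 19*(-4 + (q + 0)) = 19*(-4 + q) = -76 + 19*q)
Y + d(-1897) = -288 + (-76 + 19*(-1897)) = -288 + (-76 - 36043) = -288 - 36119 = -36407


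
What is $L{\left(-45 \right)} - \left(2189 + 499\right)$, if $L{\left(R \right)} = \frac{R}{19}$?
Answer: $- \frac{51117}{19} \approx -2690.4$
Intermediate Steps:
$L{\left(R \right)} = \frac{R}{19}$ ($L{\left(R \right)} = R \frac{1}{19} = \frac{R}{19}$)
$L{\left(-45 \right)} - \left(2189 + 499\right) = \frac{1}{19} \left(-45\right) - \left(2189 + 499\right) = - \frac{45}{19} - 2688 = - \frac{51117}{19}$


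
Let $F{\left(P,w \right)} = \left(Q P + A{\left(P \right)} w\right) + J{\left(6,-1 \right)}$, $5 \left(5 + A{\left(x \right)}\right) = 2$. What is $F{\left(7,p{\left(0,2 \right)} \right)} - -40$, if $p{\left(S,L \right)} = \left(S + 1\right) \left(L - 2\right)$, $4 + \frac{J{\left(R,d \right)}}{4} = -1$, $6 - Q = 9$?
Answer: $-1$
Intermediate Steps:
$Q = -3$ ($Q = 6 - 9 = -3$)
$J{\left(R,d \right)} = -20$ ($J{\left(R,d \right)} = -16 + 4 \left(-1\right) = -16 - 4 = -20$)
$A{\left(x \right)} = - \frac{23}{5}$ ($A{\left(x \right)} = -5 + \frac{1}{5} \cdot 2 = -5 + \frac{2}{5} = - \frac{23}{5}$)
$p{\left(S,L \right)} = \left(1 + S\right) \left(-2 + L\right)$
$F{\left(P,w \right)} = -20 - 3 P - \frac{23 w}{5}$ ($F{\left(P,w \right)} = \left(- 3 P - \frac{23 w}{5}\right) - 20 = -20 - 3 P - \frac{23 w}{5}$)
$F{\left(7,p{\left(0,2 \right)} \right)} - -40 = \left(-20 - 21 - \frac{23 \left(-2 + 2 - 0 + 2 \cdot 0\right)}{5}\right) - -40 = \left(-20 - 21 - \frac{23 \left(-2 + 2 + 0 + 0\right)}{5}\right) + 40 = \left(-20 - 21 - 0\right) + 40 = \left(-20 - 21 + 0\right) + 40 = -41 + 40 = -1$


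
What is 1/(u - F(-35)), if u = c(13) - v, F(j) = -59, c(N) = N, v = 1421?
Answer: -1/1349 ≈ -0.00074129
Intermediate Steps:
u = -1408 (u = 13 - 1*1421 = 13 - 1421 = -1408)
1/(u - F(-35)) = 1/(-1408 - 1*(-59)) = 1/(-1408 + 59) = 1/(-1349) = -1/1349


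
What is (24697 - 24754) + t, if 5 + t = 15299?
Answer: 15237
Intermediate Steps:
t = 15294 (t = -5 + 15299 = 15294)
(24697 - 24754) + t = (24697 - 24754) + 15294 = -57 + 15294 = 15237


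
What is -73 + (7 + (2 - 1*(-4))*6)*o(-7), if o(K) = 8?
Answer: 271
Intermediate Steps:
-73 + (7 + (2 - 1*(-4))*6)*o(-7) = -73 + (7 + (2 - 1*(-4))*6)*8 = -73 + (7 + (2 + 4)*6)*8 = -73 + (7 + 6*6)*8 = -73 + (7 + 36)*8 = -73 + 43*8 = -73 + 344 = 271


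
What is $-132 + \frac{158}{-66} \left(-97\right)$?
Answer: $\frac{3307}{33} \approx 100.21$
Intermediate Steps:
$-132 + \frac{158}{-66} \left(-97\right) = -132 + 158 \left(- \frac{1}{66}\right) \left(-97\right) = -132 - - \frac{7663}{33} = -132 + \frac{7663}{33} = \frac{3307}{33}$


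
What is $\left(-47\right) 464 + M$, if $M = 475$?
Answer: $-21333$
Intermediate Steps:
$\left(-47\right) 464 + M = \left(-47\right) 464 + 475 = -21808 + 475 = -21333$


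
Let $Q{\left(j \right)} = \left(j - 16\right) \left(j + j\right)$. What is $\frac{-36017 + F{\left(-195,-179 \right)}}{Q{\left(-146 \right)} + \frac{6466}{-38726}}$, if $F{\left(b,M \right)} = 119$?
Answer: $- \frac{695092974}{915944119} \approx -0.75888$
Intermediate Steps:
$Q{\left(j \right)} = 2 j \left(-16 + j\right)$ ($Q{\left(j \right)} = \left(-16 + j\right) 2 j = 2 j \left(-16 + j\right)$)
$\frac{-36017 + F{\left(-195,-179 \right)}}{Q{\left(-146 \right)} + \frac{6466}{-38726}} = \frac{-36017 + 119}{2 \left(-146\right) \left(-16 - 146\right) + \frac{6466}{-38726}} = - \frac{35898}{2 \left(-146\right) \left(-162\right) + 6466 \left(- \frac{1}{38726}\right)} = - \frac{35898}{47304 - \frac{3233}{19363}} = - \frac{35898}{\frac{915944119}{19363}} = \left(-35898\right) \frac{19363}{915944119} = - \frac{695092974}{915944119}$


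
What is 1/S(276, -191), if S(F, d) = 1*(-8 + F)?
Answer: 1/268 ≈ 0.0037313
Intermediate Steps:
S(F, d) = -8 + F
1/S(276, -191) = 1/(-8 + 276) = 1/268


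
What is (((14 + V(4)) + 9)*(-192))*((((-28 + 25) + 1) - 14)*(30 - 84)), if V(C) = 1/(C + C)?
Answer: -3836160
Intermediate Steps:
V(C) = 1/(2*C)
(((14 + V(4)) + 9)*(-192))*((((-28 + 25) + 1) - 14)*(30 - 84)) = (((14 + (½)/4) + 9)*(-192))*((((-28 + 25) + 1) - 14)*(30 - 84)) = (((14 + (½)*(¼)) + 9)*(-192))*(((-3 + 1) - 14)*(-54)) = (((14 + ⅛) + 9)*(-192))*((-2 - 14)*(-54)) = ((113/8 + 9)*(-192))*(-16*(-54)) = ((185/8)*(-192))*864 = -4440*864 = -3836160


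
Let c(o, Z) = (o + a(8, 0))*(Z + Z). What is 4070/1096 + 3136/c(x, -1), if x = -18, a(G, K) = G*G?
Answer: -382827/12604 ≈ -30.373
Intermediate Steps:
a(G, K) = G**2
c(o, Z) = 2*Z*(64 + o) (c(o, Z) = (o + 8**2)*(Z + Z) = (o + 64)*(2*Z) = (64 + o)*(2*Z) = 2*Z*(64 + o))
4070/1096 + 3136/c(x, -1) = 4070/1096 + 3136/((2*(-1)*(64 - 18))) = 4070*(1/1096) + 3136/((2*(-1)*46)) = 2035/548 + 3136/(-92) = 2035/548 + 3136*(-1/92) = 2035/548 - 784/23 = -382827/12604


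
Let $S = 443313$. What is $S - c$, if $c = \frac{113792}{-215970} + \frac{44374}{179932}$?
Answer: $\frac{4306778991045971}{9714978510} \approx 4.4331 \cdot 10^{5}$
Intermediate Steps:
$c = - \frac{2722842341}{9714978510}$ ($c = 113792 \left(- \frac{1}{215970}\right) + 44374 \cdot \frac{1}{179932} = - \frac{56896}{107985} + \frac{22187}{89966} = - \frac{2722842341}{9714978510} \approx -0.28027$)
$S - c = 443313 - - \frac{2722842341}{9714978510} = 443313 + \frac{2722842341}{9714978510} = \frac{4306778991045971}{9714978510}$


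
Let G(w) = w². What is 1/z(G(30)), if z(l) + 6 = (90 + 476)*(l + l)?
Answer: 1/1018794 ≈ 9.8155e-7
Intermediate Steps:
z(l) = -6 + 1132*l (z(l) = -6 + (90 + 476)*(l + l) = -6 + 566*(2*l) = -6 + 1132*l)
1/z(G(30)) = 1/(-6 + 1132*30²) = 1/(-6 + 1132*900) = 1/(-6 + 1018800) = 1/1018794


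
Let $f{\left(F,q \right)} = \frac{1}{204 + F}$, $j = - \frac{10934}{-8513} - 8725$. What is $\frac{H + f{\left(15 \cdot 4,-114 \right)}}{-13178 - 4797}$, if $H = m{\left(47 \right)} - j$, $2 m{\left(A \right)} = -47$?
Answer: $- \frac{3910630297}{8079518040} \approx -0.48402$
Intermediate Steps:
$m{\left(A \right)} = - \frac{47}{2}$ ($m{\left(A \right)} = \frac{1}{2} \left(-47\right) = - \frac{47}{2}$)
$j = - \frac{74264991}{8513}$ ($j = \left(-10934\right) \left(- \frac{1}{8513}\right) - 8725 = \frac{10934}{8513} - 8725 = - \frac{74264991}{8513} \approx -8723.7$)
$H = \frac{148129871}{17026}$ ($H = - \frac{47}{2} - - \frac{74264991}{8513} = - \frac{47}{2} + \frac{74264991}{8513} = \frac{148129871}{17026} \approx 8700.2$)
$\frac{H + f{\left(15 \cdot 4,-114 \right)}}{-13178 - 4797} = \frac{\frac{148129871}{17026} + \frac{1}{204 + 15 \cdot 4}}{-13178 - 4797} = \frac{\frac{148129871}{17026} + \frac{1}{204 + 60}}{-17975} = \left(\frac{148129871}{17026} + \frac{1}{264}\right) \left(- \frac{1}{17975}\right) = \frac{19553151485}{2247432} \left(- \frac{1}{17975}\right) = - \frac{3910630297}{8079518040}$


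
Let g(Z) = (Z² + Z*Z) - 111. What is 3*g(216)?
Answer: 279603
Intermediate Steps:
g(Z) = -111 + 2*Z² (g(Z) = (Z² + Z²) - 111 = 2*Z² - 111 = -111 + 2*Z²)
3*g(216) = 3*(-111 + 2*216²) = 3*(-111 + 2*46656) = 3*(-111 + 93312) = 3*93201 = 279603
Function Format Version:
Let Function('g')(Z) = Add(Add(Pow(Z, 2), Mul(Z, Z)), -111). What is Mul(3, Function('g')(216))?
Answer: 279603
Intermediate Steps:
Function('g')(Z) = Add(-111, Mul(2, Pow(Z, 2))) (Function('g')(Z) = Add(Add(Pow(Z, 2), Pow(Z, 2)), -111) = Add(Mul(2, Pow(Z, 2)), -111) = Add(-111, Mul(2, Pow(Z, 2))))
Mul(3, Function('g')(216)) = Mul(3, Add(-111, Mul(2, Pow(216, 2)))) = Mul(3, Add(-111, Mul(2, 46656))) = Mul(3, Add(-111, 93312)) = Mul(3, 93201) = 279603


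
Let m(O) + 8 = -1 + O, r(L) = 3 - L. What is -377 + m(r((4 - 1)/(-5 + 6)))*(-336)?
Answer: 2647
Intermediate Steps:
m(O) = -9 + O (m(O) = -8 + (-1 + O) = -9 + O)
-377 + m(r((4 - 1)/(-5 + 6)))*(-336) = -377 + (-9 + (3 - (4 - 1)/(-5 + 6)))*(-336) = -377 + (-9 + (3 - 3/1))*(-336) = -377 + (-9 + (3 - 3))*(-336) = -377 + (-9 + 0)*(-336) = -377 - 9*(-336) = -377 + 3024 = 2647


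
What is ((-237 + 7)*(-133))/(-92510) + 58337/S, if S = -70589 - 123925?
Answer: -1134693913/1799449014 ≈ -0.63058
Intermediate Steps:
S = -194514
((-237 + 7)*(-133))/(-92510) + 58337/S = ((-237 + 7)*(-133))/(-92510) + 58337/(-194514) = -230*(-133)*(-1/92510) + 58337*(-1/194514) = 30590*(-1/92510) - 58337/194514 = -3059/9251 - 58337/194514 = -1134693913/1799449014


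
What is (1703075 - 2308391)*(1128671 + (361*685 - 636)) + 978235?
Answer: -832502222885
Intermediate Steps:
(1703075 - 2308391)*(1128671 + (361*685 - 636)) + 978235 = -605316*(1128671 + (247285 - 636)) + 978235 = -605316*(1128671 + 246649) + 978235 = -605316*1375320 + 978235 = -832503201120 + 978235 = -832502222885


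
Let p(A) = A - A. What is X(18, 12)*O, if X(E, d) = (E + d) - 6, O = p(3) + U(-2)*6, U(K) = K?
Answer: -288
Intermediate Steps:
p(A) = 0
O = -12 (O = 0 - 2*6 = 0 - 12 = -12)
X(E, d) = -6 + E + d
X(18, 12)*O = (-6 + 18 + 12)*(-12) = 24*(-12) = -288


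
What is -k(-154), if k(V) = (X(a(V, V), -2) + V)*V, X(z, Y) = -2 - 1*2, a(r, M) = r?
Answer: -24332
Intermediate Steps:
X(z, Y) = -4 (X(z, Y) = -2 - 2 = -4)
k(V) = V*(-4 + V) (k(V) = (-4 + V)*V = V*(-4 + V))
-k(-154) = -(-154)*(-4 - 154) = -(-154)*(-158) = -1*24332 = -24332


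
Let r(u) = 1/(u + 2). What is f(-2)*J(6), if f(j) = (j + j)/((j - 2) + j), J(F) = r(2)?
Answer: ⅙ ≈ 0.16667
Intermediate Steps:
r(u) = 1/(2 + u)
J(F) = ¼ (J(F) = 1/(2 + 2) = 1/4 = ¼)
f(j) = 2*j/(-2 + 2*j) (f(j) = (2*j)/((-2 + j) + j) = (2*j)/(-2 + 2*j) = 2*j/(-2 + 2*j))
f(-2)*J(6) = -2/(-1 - 2)*(¼) = -2/(-3)*(¼) = -2*(-⅓)*(¼) = (⅔)*(¼) = ⅙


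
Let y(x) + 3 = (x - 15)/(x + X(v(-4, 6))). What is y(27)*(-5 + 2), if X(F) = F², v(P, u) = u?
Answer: 59/7 ≈ 8.4286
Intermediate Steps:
y(x) = -3 + (-15 + x)/(36 + x) (y(x) = -3 + (x - 15)/(x + 6²) = -3 + (-15 + x)/(x + 36) = -3 + (-15 + x)/(36 + x))
y(27)*(-5 + 2) = ((-123 - 2*27)/(36 + 27))*(-5 + 2) = ((-123 - 54)/63)*(-3) = ((1/63)*(-177))*(-3) = -59/21*(-3) = 59/7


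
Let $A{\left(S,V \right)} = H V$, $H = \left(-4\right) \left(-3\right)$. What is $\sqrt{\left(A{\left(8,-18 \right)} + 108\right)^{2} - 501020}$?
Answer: $2 i \sqrt{122339} \approx 699.54 i$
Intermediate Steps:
$H = 12$
$A{\left(S,V \right)} = 12 V$
$\sqrt{\left(A{\left(8,-18 \right)} + 108\right)^{2} - 501020} = \sqrt{\left(12 \left(-18\right) + 108\right)^{2} - 501020} = \sqrt{\left(-216 + 108\right)^{2} - 501020} = \sqrt{\left(-108\right)^{2} - 501020} = \sqrt{11664 - 501020} = \sqrt{-489356} = 2 i \sqrt{122339}$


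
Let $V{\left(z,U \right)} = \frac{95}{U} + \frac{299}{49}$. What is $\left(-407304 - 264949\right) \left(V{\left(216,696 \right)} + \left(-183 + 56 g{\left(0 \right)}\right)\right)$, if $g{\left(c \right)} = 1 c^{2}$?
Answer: $\frac{4052524609069}{34104} \approx 1.1883 \cdot 10^{8}$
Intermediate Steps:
$g{\left(c \right)} = c^{2}$
$V{\left(z,U \right)} = \frac{299}{49} + \frac{95}{U}$ ($V{\left(z,U \right)} = \frac{95}{U} + 299 \cdot \frac{1}{49} = \frac{95}{U} + \frac{299}{49} = \frac{299}{49} + \frac{95}{U}$)
$\left(-407304 - 264949\right) \left(V{\left(216,696 \right)} + \left(-183 + 56 g{\left(0 \right)}\right)\right) = \left(-407304 - 264949\right) \left(\left(\frac{299}{49} + \frac{95}{696}\right) - \left(183 - 56 \cdot 0^{2}\right)\right) = - 672253 \left(\left(\frac{299}{49} + 95 \cdot \frac{1}{696}\right) + \left(-183 + 56 \cdot 0\right)\right) = - 672253 \left(\left(\frac{299}{49} + \frac{95}{696}\right) + \left(-183 + 0\right)\right) = - 672253 \left(\frac{212759}{34104} - 183\right) = \left(-672253\right) \left(- \frac{6028273}{34104}\right) = \frac{4052524609069}{34104}$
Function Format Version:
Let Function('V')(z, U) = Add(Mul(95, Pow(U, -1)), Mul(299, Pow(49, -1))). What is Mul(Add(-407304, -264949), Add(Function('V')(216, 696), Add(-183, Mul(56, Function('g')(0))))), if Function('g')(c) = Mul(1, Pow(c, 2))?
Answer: Rational(4052524609069, 34104) ≈ 1.1883e+8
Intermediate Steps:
Function('g')(c) = Pow(c, 2)
Function('V')(z, U) = Add(Rational(299, 49), Mul(95, Pow(U, -1))) (Function('V')(z, U) = Add(Mul(95, Pow(U, -1)), Mul(299, Rational(1, 49))) = Add(Mul(95, Pow(U, -1)), Rational(299, 49)) = Add(Rational(299, 49), Mul(95, Pow(U, -1))))
Mul(Add(-407304, -264949), Add(Function('V')(216, 696), Add(-183, Mul(56, Function('g')(0))))) = Mul(Add(-407304, -264949), Add(Add(Rational(299, 49), Mul(95, Pow(696, -1))), Add(-183, Mul(56, Pow(0, 2))))) = Mul(-672253, Add(Add(Rational(299, 49), Mul(95, Rational(1, 696))), Add(-183, Mul(56, 0)))) = Mul(-672253, Add(Add(Rational(299, 49), Rational(95, 696)), Add(-183, 0))) = Mul(-672253, Add(Rational(212759, 34104), -183)) = Mul(-672253, Rational(-6028273, 34104)) = Rational(4052524609069, 34104)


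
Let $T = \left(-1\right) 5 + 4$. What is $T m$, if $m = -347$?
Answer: $347$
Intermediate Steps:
$T = -1$ ($T = -5 + 4 = -1$)
$T m = \left(-1\right) \left(-347\right) = 347$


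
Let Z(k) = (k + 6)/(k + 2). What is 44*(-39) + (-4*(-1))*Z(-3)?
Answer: -1728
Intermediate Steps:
Z(k) = (6 + k)/(2 + k)
44*(-39) + (-4*(-1))*Z(-3) = 44*(-39) + (-4*(-1))*((6 - 3)/(2 - 3)) = -1716 + 4*(3/(-1)) = -1716 + 4*(-1*3) = -1716 + 4*(-3) = -1716 - 12 = -1728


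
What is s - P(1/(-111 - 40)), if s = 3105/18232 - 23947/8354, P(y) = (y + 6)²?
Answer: -67054659511467/1736411614264 ≈ -38.617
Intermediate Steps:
P(y) = (6 + y)²
s = -205331267/76155064 (s = 3105*(1/18232) - 23947*1/8354 = 3105/18232 - 23947/8354 = -205331267/76155064 ≈ -2.6962)
s - P(1/(-111 - 40)) = -205331267/76155064 - (6 + 1/(-111 - 40))² = -205331267/76155064 - (6 + 1/(-151))² = -205331267/76155064 - (6 - 1/151)² = -205331267/76155064 - (905/151)² = -205331267/76155064 - 1*819025/22801 = -205331267/76155064 - 819025/22801 = -67054659511467/1736411614264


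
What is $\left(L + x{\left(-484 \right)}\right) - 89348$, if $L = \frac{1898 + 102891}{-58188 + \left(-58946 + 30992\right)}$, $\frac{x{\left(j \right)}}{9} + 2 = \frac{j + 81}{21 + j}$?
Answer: $- \frac{3563986925309}{39883746} \approx -89359.0$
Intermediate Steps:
$x{\left(j \right)} = -18 + \frac{9 \left(81 + j\right)}{21 + j}$ ($x{\left(j \right)} = -18 + 9 \frac{j + 81}{21 + j} = -18 + 9 \frac{81 + j}{21 + j} = -18 + \frac{9 \left(81 + j\right)}{21 + j}$)
$L = - \frac{104789}{86142}$ ($L = \frac{104789}{-58188 - 27954} = \frac{104789}{-86142} = 104789 \left(- \frac{1}{86142}\right) = - \frac{104789}{86142} \approx -1.2165$)
$\left(L + x{\left(-484 \right)}\right) - 89348 = \left(- \frac{104789}{86142} + \frac{9 \left(39 - -484\right)}{21 - 484}\right) - 89348 = \left(- \frac{104789}{86142} + \frac{9 \left(39 + 484\right)}{-463}\right) - 89348 = \left(- \frac{104789}{86142} + 9 \left(- \frac{1}{463}\right) 523\right) - 89348 = \left(- \frac{104789}{86142} - \frac{4707}{463}\right) - 89348 = - \frac{453987701}{39883746} - 89348 = - \frac{3563986925309}{39883746}$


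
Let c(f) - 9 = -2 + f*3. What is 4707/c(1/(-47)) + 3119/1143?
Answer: 253881541/372618 ≈ 681.35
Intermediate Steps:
c(f) = 7 + 3*f (c(f) = 9 + (-2 + f*3) = 9 + (-2 + 3*f) = 7 + 3*f)
4707/c(1/(-47)) + 3119/1143 = 4707/(7 + 3*(1/(-47))) + 3119/1143 = 4707/(7 + 3*(1*(-1/47))) + 3119*(1/1143) = 4707/(7 + 3*(-1/47)) + 3119/1143 = 4707/(7 - 3/47) + 3119/1143 = 4707/(326/47) + 3119/1143 = 4707*(47/326) + 3119/1143 = 221229/326 + 3119/1143 = 253881541/372618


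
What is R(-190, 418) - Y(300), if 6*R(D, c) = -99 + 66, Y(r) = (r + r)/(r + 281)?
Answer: -7591/1162 ≈ -6.5327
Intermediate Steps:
Y(r) = 2*r/(281 + r) (Y(r) = (2*r)/(281 + r) = 2*r/(281 + r))
R(D, c) = -11/2 (R(D, c) = (-99 + 66)/6 = (⅙)*(-33) = -11/2)
R(-190, 418) - Y(300) = -11/2 - 2*300/(281 + 300) = -11/2 - 2*300/581 = -11/2 - 1*600/581 = -11/2 - 600/581 = -7591/1162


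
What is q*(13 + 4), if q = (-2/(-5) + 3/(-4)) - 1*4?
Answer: -1479/20 ≈ -73.950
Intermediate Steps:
q = -87/20 (q = (-2*(-1/5) + 3*(-1/4)) - 4 = (2/5 - 3/4) - 4 = -7/20 - 4 = -87/20 ≈ -4.3500)
q*(13 + 4) = -87*(13 + 4)/20 = -87/20*17 = -1479/20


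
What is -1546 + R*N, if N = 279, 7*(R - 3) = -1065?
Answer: -302098/7 ≈ -43157.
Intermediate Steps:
R = -1044/7 (R = 3 + (⅐)*(-1065) = 3 - 1065/7 = -1044/7 ≈ -149.14)
-1546 + R*N = -1546 - 1044/7*279 = -1546 - 291276/7 = -302098/7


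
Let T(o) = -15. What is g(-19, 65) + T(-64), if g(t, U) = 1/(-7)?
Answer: -106/7 ≈ -15.143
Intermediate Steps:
g(t, U) = -⅐
g(-19, 65) + T(-64) = -⅐ - 15 = -106/7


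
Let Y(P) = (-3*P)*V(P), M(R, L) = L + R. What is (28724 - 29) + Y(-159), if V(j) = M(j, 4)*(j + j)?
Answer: 23540025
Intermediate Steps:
V(j) = 2*j*(4 + j) (V(j) = (4 + j)*(j + j) = (4 + j)*(2*j) = 2*j*(4 + j))
Y(P) = -6*P²*(4 + P) (Y(P) = (-3*P)*(2*P*(4 + P)) = -6*P²*(4 + P))
(28724 - 29) + Y(-159) = (28724 - 29) + 6*(-159)²*(-4 - 1*(-159)) = 28695 + 6*25281*(-4 + 159) = 28695 + 6*25281*155 = 28695 + 23511330 = 23540025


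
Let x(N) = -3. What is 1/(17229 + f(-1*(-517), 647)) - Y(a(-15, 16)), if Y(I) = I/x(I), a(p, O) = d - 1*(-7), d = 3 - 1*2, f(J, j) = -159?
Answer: 45521/17070 ≈ 2.6667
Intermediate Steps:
d = 1 (d = 3 - 2 = 1)
a(p, O) = 8 (a(p, O) = 1 - 1*(-7) = 1 + 7 = 8)
Y(I) = -I/3 (Y(I) = I/(-3) = I*(-⅓) = -I/3)
1/(17229 + f(-1*(-517), 647)) - Y(a(-15, 16)) = 1/(17229 - 159) - (-1)*8/3 = 1/17070 - 1*(-8/3) = 1/17070 + 8/3 = 45521/17070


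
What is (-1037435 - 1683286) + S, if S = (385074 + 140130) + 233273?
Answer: -1962244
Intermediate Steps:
S = 758477 (S = 525204 + 233273 = 758477)
(-1037435 - 1683286) + S = (-1037435 - 1683286) + 758477 = -2720721 + 758477 = -1962244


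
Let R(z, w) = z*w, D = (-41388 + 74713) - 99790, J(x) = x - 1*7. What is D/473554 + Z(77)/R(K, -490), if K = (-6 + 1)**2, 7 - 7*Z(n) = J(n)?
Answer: -202483566/1450259125 ≈ -0.13962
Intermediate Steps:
J(x) = -7 + x (J(x) = x - 7 = -7 + x)
Z(n) = 2 - n/7 (Z(n) = 1 - (-7 + n)/7 = 1 + (1 - n/7) = 2 - n/7)
K = 25 (K = (-5)**2 = 25)
D = -66465 (D = 33325 - 99790 = -66465)
R(z, w) = w*z
D/473554 + Z(77)/R(K, -490) = -66465/473554 + (2 - 1/7*77)/((-490*25)) = -66465*1/473554 + (2 - 11)/(-12250) = -66465/473554 - 9*(-1/12250) = -66465/473554 + 9/12250 = -202483566/1450259125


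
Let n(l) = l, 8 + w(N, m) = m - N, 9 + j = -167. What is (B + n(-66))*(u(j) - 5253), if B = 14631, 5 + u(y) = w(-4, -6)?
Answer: -76728420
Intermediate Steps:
j = -176 (j = -9 - 167 = -176)
w(N, m) = -8 + m - N (w(N, m) = -8 + (m - N) = -8 + m - N)
u(y) = -15 (u(y) = -5 + (-8 - 6 - 1*(-4)) = -5 + (-8 - 6 + 4) = -5 - 10 = -15)
(B + n(-66))*(u(j) - 5253) = (14631 - 66)*(-15 - 5253) = 14565*(-5268) = -76728420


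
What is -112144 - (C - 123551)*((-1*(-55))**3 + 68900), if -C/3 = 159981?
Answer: 141986938706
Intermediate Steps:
C = -479943 (C = -3*159981 = -479943)
-112144 - (C - 123551)*((-1*(-55))**3 + 68900) = -112144 - (-479943 - 123551)*((-1*(-55))**3 + 68900) = -112144 - (-603494)*(55**3 + 68900) = -112144 - (-603494)*(166375 + 68900) = -112144 - (-603494)*235275 = -112144 - 1*(-141987050850) = -112144 + 141987050850 = 141986938706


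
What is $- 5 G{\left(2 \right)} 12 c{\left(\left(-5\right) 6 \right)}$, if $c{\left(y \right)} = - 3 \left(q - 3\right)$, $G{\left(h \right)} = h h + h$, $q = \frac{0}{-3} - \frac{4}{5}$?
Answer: $-4104$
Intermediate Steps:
$q = - \frac{4}{5}$ ($q = 0 \left(- \frac{1}{3}\right) - \frac{4}{5} = 0 - \frac{4}{5} = - \frac{4}{5} \approx -0.8$)
$G{\left(h \right)} = h + h^{2}$ ($G{\left(h \right)} = h^{2} + h = h + h^{2}$)
$c{\left(y \right)} = \frac{57}{5}$ ($c{\left(y \right)} = - 3 \left(- \frac{4}{5} - 3\right) = \left(-3\right) \left(- \frac{19}{5}\right) = \frac{57}{5}$)
$- 5 G{\left(2 \right)} 12 c{\left(\left(-5\right) 6 \right)} = - 5 \cdot 2 \left(1 + 2\right) 12 \cdot \frac{57}{5} = - 5 \cdot 2 \cdot 3 \cdot 12 \cdot \frac{57}{5} = \left(-5\right) 6 \cdot 12 \cdot \frac{57}{5} = \left(-30\right) 12 \cdot \frac{57}{5} = \left(-360\right) \frac{57}{5} = -4104$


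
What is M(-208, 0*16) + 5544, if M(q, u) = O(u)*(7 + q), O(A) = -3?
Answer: 6147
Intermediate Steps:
M(q, u) = -21 - 3*q (M(q, u) = -3*(7 + q) = -21 - 3*q)
M(-208, 0*16) + 5544 = (-21 - 3*(-208)) + 5544 = (-21 + 624) + 5544 = 603 + 5544 = 6147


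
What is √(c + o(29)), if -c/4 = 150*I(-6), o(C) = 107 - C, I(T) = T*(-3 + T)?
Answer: I*√32322 ≈ 179.78*I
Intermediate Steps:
c = -32400 (c = -600*(-6*(-3 - 6)) = -600*(-6*(-9)) = -600*54 = -4*8100 = -32400)
√(c + o(29)) = √(-32400 + (107 - 1*29)) = √(-32400 + (107 - 29)) = √(-32400 + 78) = √(-32322) = I*√32322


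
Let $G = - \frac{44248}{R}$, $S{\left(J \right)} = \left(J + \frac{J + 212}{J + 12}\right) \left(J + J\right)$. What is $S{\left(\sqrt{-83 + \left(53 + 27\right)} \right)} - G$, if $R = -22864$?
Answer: $\frac{3 \left(96432 i + 396371 \sqrt{3}\right)}{2858 \left(\sqrt{3} - 12 i\right)} \approx 0.228 + 60.021 i$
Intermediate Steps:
$S{\left(J \right)} = 2 J \left(J + \frac{212 + J}{12 + J}\right)$ ($S{\left(J \right)} = \left(J + \frac{212 + J}{12 + J}\right) 2 J = 2 J \left(J + \frac{212 + J}{12 + J}\right)$)
$G = \frac{5531}{2858}$ ($G = - \frac{44248}{-22864} = \left(-44248\right) \left(- \frac{1}{22864}\right) = \frac{5531}{2858} \approx 1.9353$)
$S{\left(\sqrt{-83 + \left(53 + 27\right)} \right)} - G = \frac{2 \sqrt{-83 + \left(53 + 27\right)} \left(212 + \left(\sqrt{-83 + \left(53 + 27\right)}\right)^{2} + 13 \sqrt{-83 + \left(53 + 27\right)}\right)}{12 + \sqrt{-83 + \left(53 + 27\right)}} - \frac{5531}{2858} = \frac{2 \sqrt{-83 + 80} \left(212 + \left(\sqrt{-83 + 80}\right)^{2} + 13 \sqrt{-83 + 80}\right)}{12 + \sqrt{-83 + 80}} - \frac{5531}{2858} = \frac{2 \sqrt{-3} \left(212 + \left(\sqrt{-3}\right)^{2} + 13 \sqrt{-3}\right)}{12 + \sqrt{-3}} - \frac{5531}{2858} = \frac{2 i \sqrt{3} \left(212 + \left(i \sqrt{3}\right)^{2} + 13 i \sqrt{3}\right)}{12 + i \sqrt{3}} - \frac{5531}{2858} = \frac{2 i \sqrt{3} \left(212 - 3 + 13 i \sqrt{3}\right)}{12 + i \sqrt{3}} - \frac{5531}{2858} = \frac{2 i \sqrt{3} \left(209 + 13 i \sqrt{3}\right)}{12 + i \sqrt{3}} - \frac{5531}{2858} = - \frac{5531}{2858} + \frac{2 i \sqrt{3} \left(209 + 13 i \sqrt{3}\right)}{12 + i \sqrt{3}}$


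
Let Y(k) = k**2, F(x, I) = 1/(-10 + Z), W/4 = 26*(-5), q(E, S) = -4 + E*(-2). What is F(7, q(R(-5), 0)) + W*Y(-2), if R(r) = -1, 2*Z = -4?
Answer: -24961/12 ≈ -2080.1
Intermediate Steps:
Z = -2 (Z = (1/2)*(-4) = -2)
q(E, S) = -4 - 2*E
W = -520 (W = 4*(26*(-5)) = 4*(-130) = -520)
F(x, I) = -1/12 (F(x, I) = 1/(-10 - 2) = 1/(-12) = -1/12)
F(7, q(R(-5), 0)) + W*Y(-2) = -1/12 - 520*(-2)**2 = -1/12 - 520*4 = -1/12 - 2080 = -24961/12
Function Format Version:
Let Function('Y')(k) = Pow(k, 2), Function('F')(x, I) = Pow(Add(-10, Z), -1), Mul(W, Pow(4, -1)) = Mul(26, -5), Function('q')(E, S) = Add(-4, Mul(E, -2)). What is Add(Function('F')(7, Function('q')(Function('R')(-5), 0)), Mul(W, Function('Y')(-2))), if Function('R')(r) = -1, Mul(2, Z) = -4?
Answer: Rational(-24961, 12) ≈ -2080.1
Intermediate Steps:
Z = -2 (Z = Mul(Rational(1, 2), -4) = -2)
Function('q')(E, S) = Add(-4, Mul(-2, E))
W = -520 (W = Mul(4, Mul(26, -5)) = Mul(4, -130) = -520)
Function('F')(x, I) = Rational(-1, 12) (Function('F')(x, I) = Pow(Add(-10, -2), -1) = Pow(-12, -1) = Rational(-1, 12))
Add(Function('F')(7, Function('q')(Function('R')(-5), 0)), Mul(W, Function('Y')(-2))) = Add(Rational(-1, 12), Mul(-520, Pow(-2, 2))) = Add(Rational(-1, 12), Mul(-520, 4)) = Add(Rational(-1, 12), -2080) = Rational(-24961, 12)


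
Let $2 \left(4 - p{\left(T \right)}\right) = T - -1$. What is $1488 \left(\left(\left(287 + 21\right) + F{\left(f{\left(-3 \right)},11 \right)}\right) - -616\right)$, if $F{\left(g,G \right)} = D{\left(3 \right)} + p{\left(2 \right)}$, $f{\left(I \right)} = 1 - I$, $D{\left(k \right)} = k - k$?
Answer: $1378632$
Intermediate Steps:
$D{\left(k \right)} = 0$
$p{\left(T \right)} = \frac{7}{2} - \frac{T}{2}$ ($p{\left(T \right)} = 4 - \frac{T - -1}{2} = 4 - \frac{T + 1}{2} = 4 - \frac{1 + T}{2} = 4 - \left(\frac{1}{2} + \frac{T}{2}\right) = \frac{7}{2} - \frac{T}{2}$)
$F{\left(g,G \right)} = \frac{5}{2}$ ($F{\left(g,G \right)} = 0 + \left(\frac{7}{2} - 1\right) = 0 + \frac{5}{2} = \frac{5}{2}$)
$1488 \left(\left(\left(287 + 21\right) + F{\left(f{\left(-3 \right)},11 \right)}\right) - -616\right) = 1488 \left(\left(\left(287 + 21\right) + \frac{5}{2}\right) - -616\right) = 1488 \left(\left(308 + \frac{5}{2}\right) + 616\right) = 1488 \left(\frac{621}{2} + 616\right) = 1488 \cdot \frac{1853}{2} = 1378632$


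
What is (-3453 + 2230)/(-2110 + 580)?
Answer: 1223/1530 ≈ 0.79935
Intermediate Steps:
(-3453 + 2230)/(-2110 + 580) = -1223/(-1530) = -1223*(-1/1530) = 1223/1530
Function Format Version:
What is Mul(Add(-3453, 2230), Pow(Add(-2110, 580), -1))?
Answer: Rational(1223, 1530) ≈ 0.79935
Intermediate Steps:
Mul(Add(-3453, 2230), Pow(Add(-2110, 580), -1)) = Mul(-1223, Pow(-1530, -1)) = Mul(-1223, Rational(-1, 1530)) = Rational(1223, 1530)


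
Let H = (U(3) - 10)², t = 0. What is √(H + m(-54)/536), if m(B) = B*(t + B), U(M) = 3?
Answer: √977530/134 ≈ 7.3784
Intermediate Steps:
m(B) = B² (m(B) = B*(0 + B) = B*B = B²)
H = 49 (H = (3 - 10)² = (-7)² = 49)
√(H + m(-54)/536) = √(49 + (-54)²/536) = √(49 + 2916*(1/536)) = √(49 + 729/134) = √(7295/134) = √977530/134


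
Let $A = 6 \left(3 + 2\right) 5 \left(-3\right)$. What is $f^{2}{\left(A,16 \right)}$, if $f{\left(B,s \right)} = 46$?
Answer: $2116$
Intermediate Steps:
$A = -450$ ($A = 6 \cdot 5 \cdot 5 \left(-3\right) = 30 \cdot 5 \left(-3\right) = 150 \left(-3\right) = -450$)
$f^{2}{\left(A,16 \right)} = 46^{2} = 2116$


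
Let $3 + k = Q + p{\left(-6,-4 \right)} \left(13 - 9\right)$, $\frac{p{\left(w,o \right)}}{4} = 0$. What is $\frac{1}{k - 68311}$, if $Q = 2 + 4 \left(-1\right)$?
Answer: $- \frac{1}{68316} \approx -1.4638 \cdot 10^{-5}$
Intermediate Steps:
$p{\left(w,o \right)} = 0$ ($p{\left(w,o \right)} = 4 \cdot 0 = 0$)
$Q = -2$ ($Q = 2 - 4 = -2$)
$k = -5$ ($k = -3 - \left(2 + 0 \left(13 - 9\right)\right) = -3 + \left(-2 + 0 \cdot 4\right) = -3 + \left(-2 + 0\right) = -3 - 2 = -5$)
$\frac{1}{k - 68311} = \frac{1}{-5 - 68311} = \frac{1}{-68316} = - \frac{1}{68316}$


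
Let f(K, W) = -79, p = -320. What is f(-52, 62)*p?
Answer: 25280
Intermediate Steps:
f(-52, 62)*p = -79*(-320) = 25280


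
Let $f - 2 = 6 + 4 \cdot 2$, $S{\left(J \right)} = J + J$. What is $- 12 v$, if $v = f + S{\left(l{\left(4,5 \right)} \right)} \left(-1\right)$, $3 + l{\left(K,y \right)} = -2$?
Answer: $-312$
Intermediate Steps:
$l{\left(K,y \right)} = -5$ ($l{\left(K,y \right)} = -3 - 2 = -5$)
$S{\left(J \right)} = 2 J$
$f = 16$ ($f = 2 + \left(6 + 4 \cdot 2\right) = 2 + \left(6 + 8\right) = 2 + 14 = 16$)
$v = 26$ ($v = 16 + 2 \left(-5\right) \left(-1\right) = 16 - -10 = 16 + 10 = 26$)
$- 12 v = \left(-12\right) 26 = -312$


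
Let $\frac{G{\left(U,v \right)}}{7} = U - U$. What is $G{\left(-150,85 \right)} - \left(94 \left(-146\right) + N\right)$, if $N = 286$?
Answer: $13438$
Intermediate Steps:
$G{\left(U,v \right)} = 0$ ($G{\left(U,v \right)} = 7 \left(U - U\right) = 7 \cdot 0 = 0$)
$G{\left(-150,85 \right)} - \left(94 \left(-146\right) + N\right) = 0 - \left(94 \left(-146\right) + 286\right) = 0 - \left(-13724 + 286\right) = 0 - -13438 = 0 + 13438 = 13438$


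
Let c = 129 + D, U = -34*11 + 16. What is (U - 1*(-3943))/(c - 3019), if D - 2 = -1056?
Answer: -3585/3944 ≈ -0.90898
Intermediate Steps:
D = -1054 (D = 2 - 1056 = -1054)
U = -358 (U = -374 + 16 = -358)
c = -925 (c = 129 - 1054 = -925)
(U - 1*(-3943))/(c - 3019) = (-358 - 1*(-3943))/(-925 - 3019) = (-358 + 3943)/(-3944) = 3585*(-1/3944) = -3585/3944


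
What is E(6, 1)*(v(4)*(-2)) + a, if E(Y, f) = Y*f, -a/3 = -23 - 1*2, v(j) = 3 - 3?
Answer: 75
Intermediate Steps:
v(j) = 0
a = 75 (a = -3*(-23 - 1*2) = -3*(-23 - 2) = -3*(-25) = 75)
E(6, 1)*(v(4)*(-2)) + a = (6*1)*(0*(-2)) + 75 = 6*0 + 75 = 0 + 75 = 75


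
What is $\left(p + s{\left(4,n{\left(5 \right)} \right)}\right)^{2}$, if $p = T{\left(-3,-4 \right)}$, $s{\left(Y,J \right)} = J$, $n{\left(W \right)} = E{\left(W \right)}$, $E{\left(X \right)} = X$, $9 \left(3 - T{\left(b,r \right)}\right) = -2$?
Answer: $\frac{5476}{81} \approx 67.605$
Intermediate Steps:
$T{\left(b,r \right)} = \frac{29}{9}$ ($T{\left(b,r \right)} = 3 - - \frac{2}{9} = 3 + \frac{2}{9} = \frac{29}{9}$)
$n{\left(W \right)} = W$
$p = \frac{29}{9} \approx 3.2222$
$\left(p + s{\left(4,n{\left(5 \right)} \right)}\right)^{2} = \left(\frac{29}{9} + 5\right)^{2} = \left(\frac{74}{9}\right)^{2} = \frac{5476}{81}$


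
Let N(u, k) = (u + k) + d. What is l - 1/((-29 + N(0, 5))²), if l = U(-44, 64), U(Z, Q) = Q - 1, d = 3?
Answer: 27782/441 ≈ 62.998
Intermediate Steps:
U(Z, Q) = -1 + Q
N(u, k) = 3 + k + u (N(u, k) = (u + k) + 3 = (k + u) + 3 = 3 + k + u)
l = 63 (l = -1 + 64 = 63)
l - 1/((-29 + N(0, 5))²) = 63 - 1/((-29 + (3 + 5 + 0))²) = 63 - 1/((-29 + 8)²) = 63 - 1/((-21)²) = 63 - 1/441 = 27782/441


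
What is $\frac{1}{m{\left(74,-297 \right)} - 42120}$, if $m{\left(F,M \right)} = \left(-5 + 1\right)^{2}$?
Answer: $- \frac{1}{42104} \approx -2.3751 \cdot 10^{-5}$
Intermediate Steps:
$m{\left(F,M \right)} = 16$ ($m{\left(F,M \right)} = \left(-4\right)^{2} = 16$)
$\frac{1}{m{\left(74,-297 \right)} - 42120} = \frac{1}{16 - 42120} = \frac{1}{-42104} = - \frac{1}{42104}$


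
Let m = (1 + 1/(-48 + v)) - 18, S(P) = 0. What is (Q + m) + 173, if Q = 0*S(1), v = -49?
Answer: 15131/97 ≈ 155.99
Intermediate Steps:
Q = 0 (Q = 0*0 = 0)
m = -1650/97 (m = (1 + 1/(-48 - 49)) - 18 = (1 + 1/(-97)) - 18 = (1 - 1/97) - 18 = 96/97 - 18 = -1650/97 ≈ -17.010)
(Q + m) + 173 = (0 - 1650/97) + 173 = -1650/97 + 173 = 15131/97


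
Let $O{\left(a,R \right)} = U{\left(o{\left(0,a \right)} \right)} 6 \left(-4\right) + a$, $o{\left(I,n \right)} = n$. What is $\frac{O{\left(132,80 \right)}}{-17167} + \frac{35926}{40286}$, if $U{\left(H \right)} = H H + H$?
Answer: $\frac{8792844137}{345794881} \approx 25.428$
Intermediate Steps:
$U{\left(H \right)} = H + H^{2}$ ($U{\left(H \right)} = H^{2} + H = H + H^{2}$)
$O{\left(a,R \right)} = a - 24 a \left(1 + a\right)$ ($O{\left(a,R \right)} = a \left(1 + a\right) 6 \left(-4\right) + a = a \left(1 + a\right) \left(-24\right) + a = - 24 a \left(1 + a\right) + a = a - 24 a \left(1 + a\right)$)
$\frac{O{\left(132,80 \right)}}{-17167} + \frac{35926}{40286} = \frac{132 \left(-23 - 3168\right)}{-17167} + \frac{35926}{40286} = 132 \left(-23 - 3168\right) \left(- \frac{1}{17167}\right) + 35926 \cdot \frac{1}{40286} = 132 \left(-3191\right) \left(- \frac{1}{17167}\right) + \frac{17963}{20143} = \left(-421212\right) \left(- \frac{1}{17167}\right) + \frac{17963}{20143} = \frac{421212}{17167} + \frac{17963}{20143} = \frac{8792844137}{345794881}$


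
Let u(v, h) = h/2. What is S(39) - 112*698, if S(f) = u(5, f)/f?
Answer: -156351/2 ≈ -78176.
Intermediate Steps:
u(v, h) = h/2 (u(v, h) = h*(½) = h/2)
S(f) = ½ (S(f) = (f/2)/f = ½)
S(39) - 112*698 = ½ - 112*698 = ½ - 78176 = -156351/2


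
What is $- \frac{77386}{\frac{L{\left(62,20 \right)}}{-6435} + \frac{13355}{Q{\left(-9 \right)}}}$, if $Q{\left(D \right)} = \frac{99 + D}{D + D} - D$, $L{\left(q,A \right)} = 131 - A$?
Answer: $- \frac{663971880}{28646327} \approx -23.178$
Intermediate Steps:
$Q{\left(D \right)} = - D + \frac{99 + D}{2 D}$ ($Q{\left(D \right)} = \frac{99 + D}{2 D} - D = - D + \frac{99 + D}{2 D}$)
$- \frac{77386}{\frac{L{\left(62,20 \right)}}{-6435} + \frac{13355}{Q{\left(-9 \right)}}} = - \frac{77386}{\frac{131 - 20}{-6435} + \frac{13355}{\frac{1}{2} - -9 + \frac{99}{2 \left(-9\right)}}} = - \frac{77386}{\left(131 - 20\right) \left(- \frac{1}{6435}\right) + \frac{13355}{\frac{1}{2} + 9 + \frac{99}{2} \left(- \frac{1}{9}\right)}} = - \frac{77386}{111 \left(- \frac{1}{6435}\right) + \frac{13355}{\frac{1}{2} + 9 - \frac{11}{2}}} = - \frac{77386}{- \frac{37}{2145} + \frac{13355}{4}} = - \frac{77386}{\frac{28646327}{8580}} = \left(-77386\right) \frac{8580}{28646327} = - \frac{663971880}{28646327}$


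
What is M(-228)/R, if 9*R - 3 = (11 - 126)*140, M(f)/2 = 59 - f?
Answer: -5166/16097 ≈ -0.32093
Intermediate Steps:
M(f) = 118 - 2*f (M(f) = 2*(59 - f) = 118 - 2*f)
R = -16097/9 (R = 1/3 + ((11 - 126)*140)/9 = 1/3 + (-115*140)/9 = 1/3 + (1/9)*(-16100) = 1/3 - 16100/9 = -16097/9 ≈ -1788.6)
M(-228)/R = (118 - 2*(-228))/(-16097/9) = (118 + 456)*(-9/16097) = 574*(-9/16097) = -5166/16097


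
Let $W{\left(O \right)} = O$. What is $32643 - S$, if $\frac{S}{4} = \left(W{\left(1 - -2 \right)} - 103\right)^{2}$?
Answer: $-7357$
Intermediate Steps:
$S = 40000$ ($S = 4 \left(\left(1 - -2\right) - 103\right)^{2} = 4 \left(\left(1 + 2\right) - 103\right)^{2} = 4 \left(3 - 103\right)^{2} = 4 \left(-100\right)^{2} = 4 \cdot 10000 = 40000$)
$32643 - S = 32643 - 40000 = -7357$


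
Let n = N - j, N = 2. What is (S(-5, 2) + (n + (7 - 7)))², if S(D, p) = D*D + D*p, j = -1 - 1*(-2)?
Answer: 256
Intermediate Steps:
j = 1 (j = -1 + 2 = 1)
S(D, p) = D² + D*p
n = 1 (n = 2 - 1*1 = 2 - 1 = 1)
(S(-5, 2) + (n + (7 - 7)))² = (-5*(-5 + 2) + (1 + (7 - 7)))² = (-5*(-3) + (1 + 0))² = (15 + 1)² = 16² = 256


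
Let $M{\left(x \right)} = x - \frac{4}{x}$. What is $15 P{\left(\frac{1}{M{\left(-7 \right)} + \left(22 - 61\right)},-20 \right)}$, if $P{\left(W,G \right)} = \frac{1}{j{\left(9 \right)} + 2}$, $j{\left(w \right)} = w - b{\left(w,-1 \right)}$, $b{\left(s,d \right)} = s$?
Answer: $\frac{15}{2} \approx 7.5$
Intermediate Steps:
$M{\left(x \right)} = x - \frac{4}{x}$
$j{\left(w \right)} = 0$ ($j{\left(w \right)} = w - w = 0$)
$P{\left(W,G \right)} = \frac{1}{2}$ ($P{\left(W,G \right)} = \frac{1}{0 + 2} = \frac{1}{2}$)
$15 P{\left(\frac{1}{M{\left(-7 \right)} + \left(22 - 61\right)},-20 \right)} = 15 \cdot \frac{1}{2} = \frac{15}{2}$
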